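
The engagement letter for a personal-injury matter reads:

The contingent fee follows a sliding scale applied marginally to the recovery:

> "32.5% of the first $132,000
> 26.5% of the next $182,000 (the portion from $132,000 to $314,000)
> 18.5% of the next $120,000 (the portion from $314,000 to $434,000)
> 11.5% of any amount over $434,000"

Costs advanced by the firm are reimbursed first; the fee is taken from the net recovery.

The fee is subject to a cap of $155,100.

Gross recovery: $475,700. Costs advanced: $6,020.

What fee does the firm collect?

$117,433.20

Fee base (net of costs): $475,700 − $6,020 = $469,680
First $132,000 at 32.5% = $42,900.00
Next $182,000 at 26.5% = $48,230.00
Next $120,000 at 18.5% = $22,200.00
Remaining $35,680 at 11.5% = $4,103.20
Fee: $42,900.00 + $48,230.00 + $22,200.00 + $4,103.20 = $117,433.20
$117,433.20 is under the $155,100 cap.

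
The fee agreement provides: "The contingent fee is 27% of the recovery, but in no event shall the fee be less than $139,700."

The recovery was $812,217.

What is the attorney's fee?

27% of $812,217 = $219,298.59
That exceeds the $139,700 minimum.

$219,298.59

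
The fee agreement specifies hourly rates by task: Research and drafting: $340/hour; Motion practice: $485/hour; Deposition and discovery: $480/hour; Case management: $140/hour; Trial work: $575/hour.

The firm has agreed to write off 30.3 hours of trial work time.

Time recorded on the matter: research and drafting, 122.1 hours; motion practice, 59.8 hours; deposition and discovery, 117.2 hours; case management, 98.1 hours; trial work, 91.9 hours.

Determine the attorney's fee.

Research and drafting: 122.1 × $340 = $41,514.00
Motion practice: 59.8 × $485 = $29,003.00
Deposition and discovery: 117.2 × $480 = $56,256.00
Case management: 98.1 × $140 = $13,734.00
Trial work: 91.9 × $575 = $52,842.50
Subtotal: $193,349.50
Write-off: 30.3 × $575 = $17,422.50
Total: $193,349.50 − $17,422.50 = $175,927.00

$175,927.00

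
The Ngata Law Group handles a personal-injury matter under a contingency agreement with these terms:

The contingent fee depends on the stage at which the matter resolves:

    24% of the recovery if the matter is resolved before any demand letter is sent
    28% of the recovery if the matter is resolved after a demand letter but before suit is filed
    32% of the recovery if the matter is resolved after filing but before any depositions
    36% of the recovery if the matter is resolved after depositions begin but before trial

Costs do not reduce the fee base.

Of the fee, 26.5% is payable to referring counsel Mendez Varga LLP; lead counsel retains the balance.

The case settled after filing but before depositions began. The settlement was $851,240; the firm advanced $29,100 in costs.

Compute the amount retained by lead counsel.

Fee base is the gross recovery, $851,240; costs are reimbursed separately.
The matter settled after filing but before depositions began, so the 32% rate applies.
$851,240 × 32% = $272,396.80
Referral share: 26.5% of $272,396.80 = $72,185.15; lead counsel retains $272,396.80 − $72,185.15 = $200,211.65.

$200,211.65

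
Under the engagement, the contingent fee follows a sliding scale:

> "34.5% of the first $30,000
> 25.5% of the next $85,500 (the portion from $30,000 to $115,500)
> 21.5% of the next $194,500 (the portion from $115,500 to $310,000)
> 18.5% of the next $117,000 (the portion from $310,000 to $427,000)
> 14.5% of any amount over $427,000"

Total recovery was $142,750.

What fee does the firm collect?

First $30,000 at 34.5% = $10,350.00
Next $85,500 at 25.5% = $21,802.50
Remaining $27,250 at 21.5% = $5,858.75
Fee: $10,350.00 + $21,802.50 + $5,858.75 = $38,011.25

$38,011.25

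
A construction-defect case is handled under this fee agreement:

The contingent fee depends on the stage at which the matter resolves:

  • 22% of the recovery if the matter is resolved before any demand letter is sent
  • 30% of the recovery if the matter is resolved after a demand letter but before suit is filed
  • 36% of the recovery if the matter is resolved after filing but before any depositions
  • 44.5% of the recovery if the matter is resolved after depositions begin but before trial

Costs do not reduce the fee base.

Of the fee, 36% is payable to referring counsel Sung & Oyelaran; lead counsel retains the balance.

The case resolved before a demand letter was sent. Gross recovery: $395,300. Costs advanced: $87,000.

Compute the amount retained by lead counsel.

Fee base is the gross recovery, $395,300; costs are reimbursed separately.
The matter resolved before a demand letter was sent, so the 22% rate applies.
$395,300 × 22% = $86,966.00
Referral share: 36% of $86,966.00 = $31,307.76; lead counsel retains $86,966.00 − $31,307.76 = $55,658.24.

$55,658.24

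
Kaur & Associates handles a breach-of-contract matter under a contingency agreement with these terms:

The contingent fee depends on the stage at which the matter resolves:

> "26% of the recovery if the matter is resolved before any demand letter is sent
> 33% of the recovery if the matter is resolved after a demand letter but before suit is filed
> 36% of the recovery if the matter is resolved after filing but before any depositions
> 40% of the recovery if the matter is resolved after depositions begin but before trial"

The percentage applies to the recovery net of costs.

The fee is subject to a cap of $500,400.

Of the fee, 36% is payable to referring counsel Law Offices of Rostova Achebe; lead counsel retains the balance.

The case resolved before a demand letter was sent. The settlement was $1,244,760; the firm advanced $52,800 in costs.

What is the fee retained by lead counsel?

$198,342.14

Fee base (net of costs): $1,244,760 − $52,800 = $1,191,960
The matter resolved before a demand letter was sent, so the 26% rate applies.
$1,191,960 × 26% = $309,909.60
$309,909.60 is under the $500,400 cap.
Referral share: 36% of $309,909.60 = $111,567.46; lead counsel retains $309,909.60 − $111,567.46 = $198,342.14.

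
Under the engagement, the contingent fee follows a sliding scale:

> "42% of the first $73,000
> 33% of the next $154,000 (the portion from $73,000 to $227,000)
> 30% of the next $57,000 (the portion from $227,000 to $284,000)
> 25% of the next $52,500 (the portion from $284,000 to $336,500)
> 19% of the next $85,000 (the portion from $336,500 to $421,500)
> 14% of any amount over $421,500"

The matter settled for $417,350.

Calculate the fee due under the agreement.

First $73,000 at 42% = $30,660.00
Next $154,000 at 33% = $50,820.00
Next $57,000 at 30% = $17,100.00
Next $52,500 at 25% = $13,125.00
Remaining $80,850 at 19% = $15,361.50
Fee: $30,660.00 + $50,820.00 + $17,100.00 + $13,125.00 + $15,361.50 = $127,066.50

$127,066.50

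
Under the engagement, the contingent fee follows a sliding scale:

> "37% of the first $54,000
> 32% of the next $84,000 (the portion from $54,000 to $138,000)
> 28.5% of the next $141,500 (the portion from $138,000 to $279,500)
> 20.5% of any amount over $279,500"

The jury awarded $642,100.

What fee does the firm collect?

First $54,000 at 37% = $19,980.00
Next $84,000 at 32% = $26,880.00
Next $141,500 at 28.5% = $40,327.50
Remaining $362,600 at 20.5% = $74,333.00
Fee: $19,980.00 + $26,880.00 + $40,327.50 + $74,333.00 = $161,520.50

$161,520.50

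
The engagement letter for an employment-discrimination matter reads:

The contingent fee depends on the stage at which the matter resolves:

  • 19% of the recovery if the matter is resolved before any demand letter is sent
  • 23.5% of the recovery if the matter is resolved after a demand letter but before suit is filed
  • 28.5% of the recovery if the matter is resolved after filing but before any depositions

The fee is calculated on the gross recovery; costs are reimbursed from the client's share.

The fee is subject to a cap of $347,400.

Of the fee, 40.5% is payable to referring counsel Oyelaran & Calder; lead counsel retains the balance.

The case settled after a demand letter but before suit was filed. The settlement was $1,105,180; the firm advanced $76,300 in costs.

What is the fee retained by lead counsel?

Fee base is the gross recovery, $1,105,180; costs are reimbursed separately.
The matter settled after a demand letter but before suit was filed, so the 23.5% rate applies.
$1,105,180 × 23.5% = $259,717.30
$259,717.30 is under the $347,400 cap.
Referral share: 40.5% of $259,717.30 = $105,185.51; lead counsel retains $259,717.30 − $105,185.51 = $154,531.79.

$154,531.79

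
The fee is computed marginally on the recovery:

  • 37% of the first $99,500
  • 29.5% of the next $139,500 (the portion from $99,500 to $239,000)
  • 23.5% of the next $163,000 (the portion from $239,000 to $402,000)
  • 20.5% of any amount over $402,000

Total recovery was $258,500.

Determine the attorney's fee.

$82,550.00

First $99,500 at 37% = $36,815.00
Next $139,500 at 29.5% = $41,152.50
Remaining $19,500 at 23.5% = $4,582.50
Fee: $36,815.00 + $41,152.50 + $4,582.50 = $82,550.00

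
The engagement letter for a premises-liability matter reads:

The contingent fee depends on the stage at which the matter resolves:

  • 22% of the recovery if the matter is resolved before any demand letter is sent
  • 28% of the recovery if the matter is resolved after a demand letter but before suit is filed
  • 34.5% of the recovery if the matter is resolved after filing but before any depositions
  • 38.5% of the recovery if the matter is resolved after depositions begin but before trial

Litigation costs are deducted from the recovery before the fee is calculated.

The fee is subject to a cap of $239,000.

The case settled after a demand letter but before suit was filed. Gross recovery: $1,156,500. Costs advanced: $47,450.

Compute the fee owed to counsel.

Fee base (net of costs): $1,156,500 − $47,450 = $1,109,050
The matter settled after a demand letter but before suit was filed, so the 28% rate applies.
$1,109,050 × 28% = $310,534.00
$310,534.00 exceeds the $239,000 cap, so the fee is capped at $239,000.00.

$239,000.00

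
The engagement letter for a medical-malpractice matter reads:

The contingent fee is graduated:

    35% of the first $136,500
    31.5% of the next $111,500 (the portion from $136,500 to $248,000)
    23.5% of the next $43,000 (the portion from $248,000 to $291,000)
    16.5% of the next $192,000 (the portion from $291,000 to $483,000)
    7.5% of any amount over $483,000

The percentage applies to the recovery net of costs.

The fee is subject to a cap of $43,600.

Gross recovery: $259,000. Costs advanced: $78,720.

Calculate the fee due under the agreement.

$43,600.00

Fee base (net of costs): $259,000 − $78,720 = $180,280
First $136,500 at 35% = $47,775.00
Remaining $43,780 at 31.5% = $13,790.70
Fee: $47,775.00 + $13,790.70 = $61,565.70
$61,565.70 exceeds the $43,600 cap, so the fee is capped at $43,600.00.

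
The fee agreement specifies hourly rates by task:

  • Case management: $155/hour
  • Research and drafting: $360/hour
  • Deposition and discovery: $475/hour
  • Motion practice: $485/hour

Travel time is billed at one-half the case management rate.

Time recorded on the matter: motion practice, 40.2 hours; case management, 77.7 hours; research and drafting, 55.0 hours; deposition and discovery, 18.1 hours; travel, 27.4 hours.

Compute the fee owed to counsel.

Case management: 77.7 × $155 = $12,043.50
Research and drafting: 55.0 × $360 = $19,800.00
Deposition and discovery: 18.1 × $475 = $8,597.50
Motion practice: 40.2 × $485 = $19,497.00
Subtotal: $12,043.50 + $19,800.00 + $8,597.50 + $19,497.00 = $59,938.00
Travel: 27.4 × ($155 ÷ 2) = 27.4 × $77.50 = $2,123.50
Total: $59,938.00 + $2,123.50 = $62,061.50

$62,061.50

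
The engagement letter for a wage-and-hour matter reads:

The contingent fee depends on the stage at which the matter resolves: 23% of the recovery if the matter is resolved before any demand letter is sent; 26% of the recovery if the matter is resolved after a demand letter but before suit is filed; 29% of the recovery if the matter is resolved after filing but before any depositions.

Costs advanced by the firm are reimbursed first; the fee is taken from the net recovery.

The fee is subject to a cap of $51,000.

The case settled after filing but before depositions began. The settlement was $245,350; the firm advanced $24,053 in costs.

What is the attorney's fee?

$51,000.00

Fee base (net of costs): $245,350 − $24,053 = $221,297
The matter settled after filing but before depositions began, so the 29% rate applies.
$221,297 × 29% = $64,176.13
$64,176.13 exceeds the $51,000 cap, so the fee is capped at $51,000.00.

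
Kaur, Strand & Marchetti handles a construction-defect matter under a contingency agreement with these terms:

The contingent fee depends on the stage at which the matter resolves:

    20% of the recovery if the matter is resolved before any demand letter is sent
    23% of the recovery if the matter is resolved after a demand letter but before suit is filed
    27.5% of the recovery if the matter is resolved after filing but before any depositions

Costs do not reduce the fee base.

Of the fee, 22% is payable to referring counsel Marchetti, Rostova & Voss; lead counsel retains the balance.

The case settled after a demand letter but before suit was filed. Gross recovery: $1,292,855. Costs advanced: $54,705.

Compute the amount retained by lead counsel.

$231,938.19

Fee base is the gross recovery, $1,292,855; costs are reimbursed separately.
The matter settled after a demand letter but before suit was filed, so the 23% rate applies.
$1,292,855 × 23% = $297,356.65
Referral share: 22% of $297,356.65 = $65,418.46; lead counsel retains $297,356.65 − $65,418.46 = $231,938.19.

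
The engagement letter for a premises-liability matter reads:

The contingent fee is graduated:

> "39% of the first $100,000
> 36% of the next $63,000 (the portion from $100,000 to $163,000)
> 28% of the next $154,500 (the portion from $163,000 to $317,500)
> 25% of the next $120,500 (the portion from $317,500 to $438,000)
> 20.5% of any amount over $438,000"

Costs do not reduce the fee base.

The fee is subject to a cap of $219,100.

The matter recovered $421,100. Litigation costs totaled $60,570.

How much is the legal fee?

Fee base is the gross recovery, $421,100; costs are reimbursed separately.
First $100,000 at 39% = $39,000.00
Next $63,000 at 36% = $22,680.00
Next $154,500 at 28% = $43,260.00
Remaining $103,600 at 25% = $25,900.00
Fee: $39,000.00 + $22,680.00 + $43,260.00 + $25,900.00 = $130,840.00
$130,840.00 is under the $219,100 cap.

$130,840.00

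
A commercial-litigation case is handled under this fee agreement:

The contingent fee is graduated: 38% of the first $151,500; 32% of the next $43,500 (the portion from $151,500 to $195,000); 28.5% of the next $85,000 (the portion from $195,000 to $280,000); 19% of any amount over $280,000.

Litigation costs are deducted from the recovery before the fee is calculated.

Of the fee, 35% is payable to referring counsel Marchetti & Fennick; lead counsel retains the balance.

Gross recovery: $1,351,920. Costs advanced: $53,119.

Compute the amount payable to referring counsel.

$101,250.52

Fee base (net of costs): $1,351,920 − $53,119 = $1,298,801
First $151,500 at 38% = $57,570.00
Next $43,500 at 32% = $13,920.00
Next $85,000 at 28.5% = $24,225.00
Remaining $1,018,801 at 19% = $193,572.19
Fee: $57,570.00 + $13,920.00 + $24,225.00 + $193,572.19 = $289,287.19
Referral share: 35% of $289,287.19 = $101,250.52; lead counsel retains $289,287.19 − $101,250.52 = $188,036.67.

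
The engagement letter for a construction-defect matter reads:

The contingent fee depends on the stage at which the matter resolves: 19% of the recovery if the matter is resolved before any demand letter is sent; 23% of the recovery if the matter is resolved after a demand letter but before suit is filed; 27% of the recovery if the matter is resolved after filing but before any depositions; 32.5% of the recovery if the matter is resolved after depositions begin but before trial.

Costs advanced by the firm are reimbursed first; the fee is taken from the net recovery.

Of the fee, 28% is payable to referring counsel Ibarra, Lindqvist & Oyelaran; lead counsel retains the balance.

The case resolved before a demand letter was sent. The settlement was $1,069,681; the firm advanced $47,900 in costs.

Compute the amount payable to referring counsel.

Fee base (net of costs): $1,069,681 − $47,900 = $1,021,781
The matter resolved before a demand letter was sent, so the 19% rate applies.
$1,021,781 × 19% = $194,138.39
Referral share: 28% of $194,138.39 = $54,358.75; lead counsel retains $194,138.39 − $54,358.75 = $139,779.64.

$54,358.75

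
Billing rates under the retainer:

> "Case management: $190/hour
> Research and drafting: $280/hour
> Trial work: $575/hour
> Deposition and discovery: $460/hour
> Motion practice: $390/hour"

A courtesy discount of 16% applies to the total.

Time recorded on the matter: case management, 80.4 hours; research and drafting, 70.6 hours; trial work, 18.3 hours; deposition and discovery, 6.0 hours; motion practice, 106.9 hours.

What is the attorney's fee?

$75,614.70

Case management: 80.4 × $190 = $15,276.00
Research and drafting: 70.6 × $280 = $19,768.00
Trial work: 18.3 × $575 = $10,522.50
Deposition and discovery: 6.0 × $460 = $2,760.00
Motion practice: 106.9 × $390 = $41,691.00
Subtotal: $90,017.50
Less 16% discount: −$14,402.80
Total: $90,017.50 − $14,402.80 = $75,614.70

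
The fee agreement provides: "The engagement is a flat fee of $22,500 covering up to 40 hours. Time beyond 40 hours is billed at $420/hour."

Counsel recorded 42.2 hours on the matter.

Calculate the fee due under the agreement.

Flat fee: $22,500.00
Excess hours: 42.2 − 40 = 2.2
Overrun: 2.2 × $420 = $924.00
Total: $22,500.00 + $924.00 = $23,424.00

$23,424.00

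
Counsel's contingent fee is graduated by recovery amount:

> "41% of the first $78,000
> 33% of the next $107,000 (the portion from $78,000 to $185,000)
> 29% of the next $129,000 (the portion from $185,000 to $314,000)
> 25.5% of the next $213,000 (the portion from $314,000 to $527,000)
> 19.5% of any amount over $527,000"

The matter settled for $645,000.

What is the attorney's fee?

$182,025.00

First $78,000 at 41% = $31,980.00
Next $107,000 at 33% = $35,310.00
Next $129,000 at 29% = $37,410.00
Next $213,000 at 25.5% = $54,315.00
Remaining $118,000 at 19.5% = $23,010.00
Fee: $31,980.00 + $35,310.00 + $37,410.00 + $54,315.00 + $23,010.00 = $182,025.00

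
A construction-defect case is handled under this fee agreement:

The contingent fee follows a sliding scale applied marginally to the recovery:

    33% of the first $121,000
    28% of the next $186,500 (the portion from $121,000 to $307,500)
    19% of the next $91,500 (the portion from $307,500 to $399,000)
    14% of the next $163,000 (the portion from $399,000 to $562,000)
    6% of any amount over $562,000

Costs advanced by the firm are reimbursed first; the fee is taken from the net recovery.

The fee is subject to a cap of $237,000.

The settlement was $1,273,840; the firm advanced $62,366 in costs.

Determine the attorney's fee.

Fee base (net of costs): $1,273,840 − $62,366 = $1,211,474
First $121,000 at 33% = $39,930.00
Next $186,500 at 28% = $52,220.00
Next $91,500 at 19% = $17,385.00
Next $163,000 at 14% = $22,820.00
Remaining $649,474 at 6% = $38,968.44
Fee: $39,930.00 + $52,220.00 + $17,385.00 + $22,820.00 + $38,968.44 = $171,323.44
$171,323.44 is under the $237,000 cap.

$171,323.44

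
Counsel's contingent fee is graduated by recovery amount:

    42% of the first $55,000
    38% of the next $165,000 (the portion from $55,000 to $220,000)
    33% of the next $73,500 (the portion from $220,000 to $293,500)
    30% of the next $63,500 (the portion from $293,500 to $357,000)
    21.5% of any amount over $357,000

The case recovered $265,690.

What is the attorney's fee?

First $55,000 at 42% = $23,100.00
Next $165,000 at 38% = $62,700.00
Remaining $45,690 at 33% = $15,077.70
Fee: $23,100.00 + $62,700.00 + $15,077.70 = $100,877.70

$100,877.70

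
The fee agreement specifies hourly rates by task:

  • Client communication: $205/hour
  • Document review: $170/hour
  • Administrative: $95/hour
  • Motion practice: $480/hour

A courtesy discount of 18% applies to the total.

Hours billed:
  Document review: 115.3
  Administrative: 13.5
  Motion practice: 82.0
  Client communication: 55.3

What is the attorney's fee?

Client communication: 55.3 × $205 = $11,336.50
Document review: 115.3 × $170 = $19,601.00
Administrative: 13.5 × $95 = $1,282.50
Motion practice: 82.0 × $480 = $39,360.00
Subtotal: $71,580.00
Less 18% discount: −$12,884.40
Total: $71,580.00 − $12,884.40 = $58,695.60

$58,695.60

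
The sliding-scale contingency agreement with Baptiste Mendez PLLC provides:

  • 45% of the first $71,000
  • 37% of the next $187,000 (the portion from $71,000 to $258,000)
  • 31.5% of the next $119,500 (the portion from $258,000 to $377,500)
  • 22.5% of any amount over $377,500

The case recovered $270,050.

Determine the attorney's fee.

First $71,000 at 45% = $31,950.00
Next $187,000 at 37% = $69,190.00
Remaining $12,050 at 31.5% = $3,795.75
Fee: $31,950.00 + $69,190.00 + $3,795.75 = $104,935.75

$104,935.75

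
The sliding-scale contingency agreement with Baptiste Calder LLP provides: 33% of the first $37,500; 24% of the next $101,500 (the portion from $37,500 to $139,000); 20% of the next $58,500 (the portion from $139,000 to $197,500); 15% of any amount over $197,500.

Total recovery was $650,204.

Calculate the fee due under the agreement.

$116,340.60

First $37,500 at 33% = $12,375.00
Next $101,500 at 24% = $24,360.00
Next $58,500 at 20% = $11,700.00
Remaining $452,704 at 15% = $67,905.60
Fee: $12,375.00 + $24,360.00 + $11,700.00 + $67,905.60 = $116,340.60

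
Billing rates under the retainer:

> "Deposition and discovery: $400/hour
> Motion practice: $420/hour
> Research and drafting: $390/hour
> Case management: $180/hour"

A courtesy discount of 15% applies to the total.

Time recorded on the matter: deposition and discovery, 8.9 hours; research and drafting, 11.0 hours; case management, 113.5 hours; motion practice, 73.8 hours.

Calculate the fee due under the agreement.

Deposition and discovery: 8.9 × $400 = $3,560.00
Motion practice: 73.8 × $420 = $30,996.00
Research and drafting: 11.0 × $390 = $4,290.00
Case management: 113.5 × $180 = $20,430.00
Subtotal: $59,276.00
Less 15% discount: −$8,891.40
Total: $59,276.00 − $8,891.40 = $50,384.60

$50,384.60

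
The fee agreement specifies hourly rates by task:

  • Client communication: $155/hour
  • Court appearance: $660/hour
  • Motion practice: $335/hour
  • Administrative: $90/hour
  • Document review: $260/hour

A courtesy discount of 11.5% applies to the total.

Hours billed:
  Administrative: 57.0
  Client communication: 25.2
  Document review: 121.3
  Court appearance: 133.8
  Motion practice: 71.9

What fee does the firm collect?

Client communication: 25.2 × $155 = $3,906.00
Court appearance: 133.8 × $660 = $88,308.00
Motion practice: 71.9 × $335 = $24,086.50
Administrative: 57.0 × $90 = $5,130.00
Document review: 121.3 × $260 = $31,538.00
Subtotal: $152,968.50
Less 11.5% discount: −$17,591.38
Total: $152,968.50 − $17,591.38 = $135,377.12

$135,377.12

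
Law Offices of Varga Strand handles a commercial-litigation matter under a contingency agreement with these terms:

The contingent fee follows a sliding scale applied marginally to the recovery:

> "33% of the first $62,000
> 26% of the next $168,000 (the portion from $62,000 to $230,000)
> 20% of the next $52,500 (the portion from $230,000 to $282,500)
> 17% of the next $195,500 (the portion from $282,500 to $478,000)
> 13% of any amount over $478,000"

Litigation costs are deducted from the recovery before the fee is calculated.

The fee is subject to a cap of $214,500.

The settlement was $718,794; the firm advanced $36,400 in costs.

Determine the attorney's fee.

Fee base (net of costs): $718,794 − $36,400 = $682,394
First $62,000 at 33% = $20,460.00
Next $168,000 at 26% = $43,680.00
Next $52,500 at 20% = $10,500.00
Next $195,500 at 17% = $33,235.00
Remaining $204,394 at 13% = $26,571.22
Fee: $20,460.00 + $43,680.00 + $10,500.00 + $33,235.00 + $26,571.22 = $134,446.22
$134,446.22 is under the $214,500 cap.

$134,446.22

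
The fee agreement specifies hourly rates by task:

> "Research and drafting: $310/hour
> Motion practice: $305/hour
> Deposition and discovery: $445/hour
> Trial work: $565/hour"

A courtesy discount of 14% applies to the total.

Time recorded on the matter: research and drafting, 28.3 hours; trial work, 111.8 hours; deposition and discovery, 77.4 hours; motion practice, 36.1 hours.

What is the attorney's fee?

Research and drafting: 28.3 × $310 = $8,773.00
Motion practice: 36.1 × $305 = $11,010.50
Deposition and discovery: 77.4 × $445 = $34,443.00
Trial work: 111.8 × $565 = $63,167.00
Subtotal: $117,393.50
Less 14% discount: −$16,435.09
Total: $117,393.50 − $16,435.09 = $100,958.41

$100,958.41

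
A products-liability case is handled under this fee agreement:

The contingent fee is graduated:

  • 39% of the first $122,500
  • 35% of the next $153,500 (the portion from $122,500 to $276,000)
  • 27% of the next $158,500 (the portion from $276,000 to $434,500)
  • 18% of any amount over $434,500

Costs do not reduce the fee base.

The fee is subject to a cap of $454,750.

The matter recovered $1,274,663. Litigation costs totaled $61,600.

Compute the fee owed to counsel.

Fee base is the gross recovery, $1,274,663; costs are reimbursed separately.
First $122,500 at 39% = $47,775.00
Next $153,500 at 35% = $53,725.00
Next $158,500 at 27% = $42,795.00
Remaining $840,163 at 18% = $151,229.34
Fee: $47,775.00 + $53,725.00 + $42,795.00 + $151,229.34 = $295,524.34
$295,524.34 is under the $454,750 cap.

$295,524.34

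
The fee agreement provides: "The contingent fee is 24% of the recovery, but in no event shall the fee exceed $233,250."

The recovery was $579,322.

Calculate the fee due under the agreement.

24% of $579,322 = $139,037.28
That is under the $233,250 cap.

$139,037.28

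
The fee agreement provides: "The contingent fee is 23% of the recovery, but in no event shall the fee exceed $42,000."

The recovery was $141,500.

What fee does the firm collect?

$32,545.00

23% of $141,500 = $32,545.00
That is under the $42,000 cap.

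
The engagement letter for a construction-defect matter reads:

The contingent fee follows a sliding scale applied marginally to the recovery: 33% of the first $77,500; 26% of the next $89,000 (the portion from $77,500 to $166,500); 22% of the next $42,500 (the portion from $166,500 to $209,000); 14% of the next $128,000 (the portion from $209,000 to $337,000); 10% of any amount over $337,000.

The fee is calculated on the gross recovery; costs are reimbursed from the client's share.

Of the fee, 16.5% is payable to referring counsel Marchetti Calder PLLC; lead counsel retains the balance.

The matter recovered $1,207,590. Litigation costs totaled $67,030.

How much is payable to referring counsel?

Fee base is the gross recovery, $1,207,590; costs are reimbursed separately.
First $77,500 at 33% = $25,575.00
Next $89,000 at 26% = $23,140.00
Next $42,500 at 22% = $9,350.00
Next $128,000 at 14% = $17,920.00
Remaining $870,590 at 10% = $87,059.00
Fee: $25,575.00 + $23,140.00 + $9,350.00 + $17,920.00 + $87,059.00 = $163,044.00
Referral share: 16.5% of $163,044.00 = $26,902.26; lead counsel retains $163,044.00 − $26,902.26 = $136,141.74.

$26,902.26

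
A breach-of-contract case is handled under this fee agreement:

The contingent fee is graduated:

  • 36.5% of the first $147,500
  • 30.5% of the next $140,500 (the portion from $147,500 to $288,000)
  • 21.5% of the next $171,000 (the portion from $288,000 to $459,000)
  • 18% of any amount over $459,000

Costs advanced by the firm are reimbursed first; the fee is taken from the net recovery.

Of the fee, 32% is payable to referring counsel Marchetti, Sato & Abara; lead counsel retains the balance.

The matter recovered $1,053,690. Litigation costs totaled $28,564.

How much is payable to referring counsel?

$75,314.46

Fee base (net of costs): $1,053,690 − $28,564 = $1,025,126
First $147,500 at 36.5% = $53,837.50
Next $140,500 at 30.5% = $42,852.50
Next $171,000 at 21.5% = $36,765.00
Remaining $566,126 at 18% = $101,902.68
Fee: $53,837.50 + $42,852.50 + $36,765.00 + $101,902.68 = $235,357.68
Referral share: 32% of $235,357.68 = $75,314.46; lead counsel retains $235,357.68 − $75,314.46 = $160,043.22.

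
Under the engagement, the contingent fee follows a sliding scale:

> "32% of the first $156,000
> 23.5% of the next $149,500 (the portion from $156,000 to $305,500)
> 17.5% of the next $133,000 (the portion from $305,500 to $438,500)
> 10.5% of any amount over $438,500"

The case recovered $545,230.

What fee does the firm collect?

First $156,000 at 32% = $49,920.00
Next $149,500 at 23.5% = $35,132.50
Next $133,000 at 17.5% = $23,275.00
Remaining $106,730 at 10.5% = $11,206.65
Fee: $49,920.00 + $35,132.50 + $23,275.00 + $11,206.65 = $119,534.15

$119,534.15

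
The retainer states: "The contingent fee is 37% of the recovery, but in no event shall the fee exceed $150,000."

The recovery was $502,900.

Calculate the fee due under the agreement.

37% of $502,900 = $186,073.00
That exceeds the $150,000 cap, so the fee is capped at $150,000.

$150,000.00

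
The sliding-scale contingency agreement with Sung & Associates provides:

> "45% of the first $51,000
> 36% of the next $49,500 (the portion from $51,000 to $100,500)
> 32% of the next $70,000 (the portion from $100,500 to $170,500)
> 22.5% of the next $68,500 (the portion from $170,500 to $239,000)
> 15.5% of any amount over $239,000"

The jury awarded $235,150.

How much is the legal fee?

First $51,000 at 45% = $22,950.00
Next $49,500 at 36% = $17,820.00
Next $70,000 at 32% = $22,400.00
Remaining $64,650 at 22.5% = $14,546.25
Fee: $22,950.00 + $17,820.00 + $22,400.00 + $14,546.25 = $77,716.25

$77,716.25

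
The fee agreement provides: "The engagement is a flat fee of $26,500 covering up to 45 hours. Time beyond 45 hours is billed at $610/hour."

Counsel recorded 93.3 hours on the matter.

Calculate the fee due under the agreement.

$55,963.00

Flat fee: $26,500.00
Excess hours: 93.3 − 45 = 48.3
Overrun: 48.3 × $610 = $29,463.00
Total: $26,500.00 + $29,463.00 = $55,963.00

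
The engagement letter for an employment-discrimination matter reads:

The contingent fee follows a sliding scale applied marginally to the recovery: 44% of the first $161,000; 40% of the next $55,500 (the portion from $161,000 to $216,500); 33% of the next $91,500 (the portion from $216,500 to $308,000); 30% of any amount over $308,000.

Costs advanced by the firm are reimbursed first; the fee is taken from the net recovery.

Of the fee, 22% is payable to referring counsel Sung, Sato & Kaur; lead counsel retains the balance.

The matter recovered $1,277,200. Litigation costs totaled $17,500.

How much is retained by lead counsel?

Fee base (net of costs): $1,277,200 − $17,500 = $1,259,700
First $161,000 at 44% = $70,840.00
Next $55,500 at 40% = $22,200.00
Next $91,500 at 33% = $30,195.00
Remaining $951,700 at 30% = $285,510.00
Fee: $70,840.00 + $22,200.00 + $30,195.00 + $285,510.00 = $408,745.00
Referral share: 22% of $408,745.00 = $89,923.90; lead counsel retains $408,745.00 − $89,923.90 = $318,821.10.

$318,821.10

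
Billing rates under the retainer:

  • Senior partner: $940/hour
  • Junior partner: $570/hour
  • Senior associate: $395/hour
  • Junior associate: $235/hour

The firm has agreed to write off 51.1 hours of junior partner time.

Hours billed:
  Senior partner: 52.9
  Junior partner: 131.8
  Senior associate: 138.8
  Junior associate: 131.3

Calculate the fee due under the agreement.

$181,406.50

Senior partner: 52.9 × $940 = $49,726.00
Junior partner: 131.8 × $570 = $75,126.00
Senior associate: 138.8 × $395 = $54,826.00
Junior associate: 131.3 × $235 = $30,855.50
Subtotal: $210,533.50
Write-off: 51.1 × $570 = $29,127.00
Total: $210,533.50 − $29,127.00 = $181,406.50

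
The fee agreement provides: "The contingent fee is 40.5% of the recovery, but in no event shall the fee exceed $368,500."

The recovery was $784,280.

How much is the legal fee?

40.5% of $784,280 = $317,633.40
That is under the $368,500 cap.

$317,633.40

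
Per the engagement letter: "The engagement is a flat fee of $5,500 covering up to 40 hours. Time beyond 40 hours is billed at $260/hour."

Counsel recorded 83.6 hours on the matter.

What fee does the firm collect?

Flat fee: $5,500.00
Excess hours: 83.6 − 40 = 43.6
Overrun: 43.6 × $260 = $11,336.00
Total: $5,500.00 + $11,336.00 = $16,836.00

$16,836.00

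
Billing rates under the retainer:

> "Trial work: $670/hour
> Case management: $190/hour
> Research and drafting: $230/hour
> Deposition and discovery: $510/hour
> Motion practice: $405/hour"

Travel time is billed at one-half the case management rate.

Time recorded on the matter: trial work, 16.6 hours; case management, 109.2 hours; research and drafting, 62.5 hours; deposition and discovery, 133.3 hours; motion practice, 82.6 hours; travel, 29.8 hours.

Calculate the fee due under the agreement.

$150,512.00

Trial work: 16.6 × $670 = $11,122.00
Case management: 109.2 × $190 = $20,748.00
Research and drafting: 62.5 × $230 = $14,375.00
Deposition and discovery: 133.3 × $510 = $67,983.00
Motion practice: 82.6 × $405 = $33,453.00
Subtotal: $11,122.00 + $20,748.00 + $14,375.00 + $67,983.00 + $33,453.00 = $147,681.00
Travel: 29.8 × ($190 ÷ 2) = 29.8 × $95.00 = $2,831.00
Total: $147,681.00 + $2,831.00 = $150,512.00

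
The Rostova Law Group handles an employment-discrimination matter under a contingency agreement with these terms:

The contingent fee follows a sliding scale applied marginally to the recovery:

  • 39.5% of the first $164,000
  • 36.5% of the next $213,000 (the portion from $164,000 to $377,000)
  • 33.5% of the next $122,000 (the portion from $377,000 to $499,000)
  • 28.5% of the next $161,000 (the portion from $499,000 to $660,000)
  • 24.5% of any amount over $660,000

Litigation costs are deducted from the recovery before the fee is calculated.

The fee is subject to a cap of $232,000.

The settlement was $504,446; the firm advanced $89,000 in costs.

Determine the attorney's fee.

Fee base (net of costs): $504,446 − $89,000 = $415,446
First $164,000 at 39.5% = $64,780.00
Next $213,000 at 36.5% = $77,745.00
Remaining $38,446 at 33.5% = $12,879.41
Fee: $64,780.00 + $77,745.00 + $12,879.41 = $155,404.41
$155,404.41 is under the $232,000 cap.

$155,404.41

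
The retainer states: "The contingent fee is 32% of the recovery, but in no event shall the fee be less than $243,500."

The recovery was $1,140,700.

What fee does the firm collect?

32% of $1,140,700 = $365,024.00
That exceeds the $243,500 minimum.

$365,024.00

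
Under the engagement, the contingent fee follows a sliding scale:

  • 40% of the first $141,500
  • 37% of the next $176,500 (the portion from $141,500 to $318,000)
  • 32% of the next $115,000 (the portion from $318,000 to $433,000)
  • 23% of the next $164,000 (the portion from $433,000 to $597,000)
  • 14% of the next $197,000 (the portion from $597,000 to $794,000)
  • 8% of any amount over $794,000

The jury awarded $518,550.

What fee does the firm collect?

First $141,500 at 40% = $56,600.00
Next $176,500 at 37% = $65,305.00
Next $115,000 at 32% = $36,800.00
Remaining $85,550 at 23% = $19,676.50
Fee: $56,600.00 + $65,305.00 + $36,800.00 + $19,676.50 = $178,381.50

$178,381.50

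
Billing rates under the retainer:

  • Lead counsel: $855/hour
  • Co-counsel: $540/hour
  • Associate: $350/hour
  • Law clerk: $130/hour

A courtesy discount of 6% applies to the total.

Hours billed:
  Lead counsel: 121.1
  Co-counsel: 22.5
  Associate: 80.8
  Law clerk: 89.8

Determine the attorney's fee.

$146,305.83

Lead counsel: 121.1 × $855 = $103,540.50
Co-counsel: 22.5 × $540 = $12,150.00
Associate: 80.8 × $350 = $28,280.00
Law clerk: 89.8 × $130 = $11,674.00
Subtotal: $155,644.50
Less 6% discount: −$9,338.67
Total: $155,644.50 − $9,338.67 = $146,305.83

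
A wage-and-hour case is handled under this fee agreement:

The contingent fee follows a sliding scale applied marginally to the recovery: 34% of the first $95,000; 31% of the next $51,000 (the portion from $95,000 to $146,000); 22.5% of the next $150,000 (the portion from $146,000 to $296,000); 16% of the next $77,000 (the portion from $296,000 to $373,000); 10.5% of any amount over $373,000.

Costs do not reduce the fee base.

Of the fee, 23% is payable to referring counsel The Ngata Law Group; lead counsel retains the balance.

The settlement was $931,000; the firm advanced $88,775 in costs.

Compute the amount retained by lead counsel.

$117,632.90

Fee base is the gross recovery, $931,000; costs are reimbursed separately.
First $95,000 at 34% = $32,300.00
Next $51,000 at 31% = $15,810.00
Next $150,000 at 22.5% = $33,750.00
Next $77,000 at 16% = $12,320.00
Remaining $558,000 at 10.5% = $58,590.00
Fee: $32,300.00 + $15,810.00 + $33,750.00 + $12,320.00 + $58,590.00 = $152,770.00
Referral share: 23% of $152,770.00 = $35,137.10; lead counsel retains $152,770.00 − $35,137.10 = $117,632.90.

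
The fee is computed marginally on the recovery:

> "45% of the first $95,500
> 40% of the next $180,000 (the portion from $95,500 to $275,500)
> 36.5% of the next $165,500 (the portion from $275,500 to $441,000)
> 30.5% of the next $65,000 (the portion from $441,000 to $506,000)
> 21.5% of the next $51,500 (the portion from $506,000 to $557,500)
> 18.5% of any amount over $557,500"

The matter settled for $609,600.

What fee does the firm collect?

First $95,500 at 45% = $42,975.00
Next $180,000 at 40% = $72,000.00
Next $165,500 at 36.5% = $60,407.50
Next $65,000 at 30.5% = $19,825.00
Next $51,500 at 21.5% = $11,072.50
Remaining $52,100 at 18.5% = $9,638.50
Fee: $42,975.00 + $72,000.00 + $60,407.50 + $19,825.00 + $11,072.50 + $9,638.50 = $215,918.50

$215,918.50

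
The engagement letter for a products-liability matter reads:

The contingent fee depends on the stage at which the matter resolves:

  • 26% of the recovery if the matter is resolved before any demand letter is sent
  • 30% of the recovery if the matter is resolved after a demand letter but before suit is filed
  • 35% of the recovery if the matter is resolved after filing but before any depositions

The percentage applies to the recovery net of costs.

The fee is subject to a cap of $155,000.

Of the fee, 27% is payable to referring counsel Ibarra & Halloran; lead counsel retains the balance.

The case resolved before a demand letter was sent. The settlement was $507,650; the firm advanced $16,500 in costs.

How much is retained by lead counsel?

Fee base (net of costs): $507,650 − $16,500 = $491,150
The matter resolved before a demand letter was sent, so the 26% rate applies.
$491,150 × 26% = $127,699.00
$127,699.00 is under the $155,000 cap.
Referral share: 27% of $127,699.00 = $34,478.73; lead counsel retains $127,699.00 − $34,478.73 = $93,220.27.

$93,220.27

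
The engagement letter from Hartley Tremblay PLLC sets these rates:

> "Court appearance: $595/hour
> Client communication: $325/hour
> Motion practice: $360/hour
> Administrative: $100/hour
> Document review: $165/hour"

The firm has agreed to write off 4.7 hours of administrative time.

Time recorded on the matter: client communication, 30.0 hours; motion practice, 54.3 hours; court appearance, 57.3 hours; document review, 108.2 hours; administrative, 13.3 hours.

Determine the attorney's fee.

$82,104.50

Court appearance: 57.3 × $595 = $34,093.50
Client communication: 30.0 × $325 = $9,750.00
Motion practice: 54.3 × $360 = $19,548.00
Administrative: 13.3 × $100 = $1,330.00
Document review: 108.2 × $165 = $17,853.00
Subtotal: $82,574.50
Write-off: 4.7 × $100 = $470.00
Total: $82,574.50 − $470.00 = $82,104.50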